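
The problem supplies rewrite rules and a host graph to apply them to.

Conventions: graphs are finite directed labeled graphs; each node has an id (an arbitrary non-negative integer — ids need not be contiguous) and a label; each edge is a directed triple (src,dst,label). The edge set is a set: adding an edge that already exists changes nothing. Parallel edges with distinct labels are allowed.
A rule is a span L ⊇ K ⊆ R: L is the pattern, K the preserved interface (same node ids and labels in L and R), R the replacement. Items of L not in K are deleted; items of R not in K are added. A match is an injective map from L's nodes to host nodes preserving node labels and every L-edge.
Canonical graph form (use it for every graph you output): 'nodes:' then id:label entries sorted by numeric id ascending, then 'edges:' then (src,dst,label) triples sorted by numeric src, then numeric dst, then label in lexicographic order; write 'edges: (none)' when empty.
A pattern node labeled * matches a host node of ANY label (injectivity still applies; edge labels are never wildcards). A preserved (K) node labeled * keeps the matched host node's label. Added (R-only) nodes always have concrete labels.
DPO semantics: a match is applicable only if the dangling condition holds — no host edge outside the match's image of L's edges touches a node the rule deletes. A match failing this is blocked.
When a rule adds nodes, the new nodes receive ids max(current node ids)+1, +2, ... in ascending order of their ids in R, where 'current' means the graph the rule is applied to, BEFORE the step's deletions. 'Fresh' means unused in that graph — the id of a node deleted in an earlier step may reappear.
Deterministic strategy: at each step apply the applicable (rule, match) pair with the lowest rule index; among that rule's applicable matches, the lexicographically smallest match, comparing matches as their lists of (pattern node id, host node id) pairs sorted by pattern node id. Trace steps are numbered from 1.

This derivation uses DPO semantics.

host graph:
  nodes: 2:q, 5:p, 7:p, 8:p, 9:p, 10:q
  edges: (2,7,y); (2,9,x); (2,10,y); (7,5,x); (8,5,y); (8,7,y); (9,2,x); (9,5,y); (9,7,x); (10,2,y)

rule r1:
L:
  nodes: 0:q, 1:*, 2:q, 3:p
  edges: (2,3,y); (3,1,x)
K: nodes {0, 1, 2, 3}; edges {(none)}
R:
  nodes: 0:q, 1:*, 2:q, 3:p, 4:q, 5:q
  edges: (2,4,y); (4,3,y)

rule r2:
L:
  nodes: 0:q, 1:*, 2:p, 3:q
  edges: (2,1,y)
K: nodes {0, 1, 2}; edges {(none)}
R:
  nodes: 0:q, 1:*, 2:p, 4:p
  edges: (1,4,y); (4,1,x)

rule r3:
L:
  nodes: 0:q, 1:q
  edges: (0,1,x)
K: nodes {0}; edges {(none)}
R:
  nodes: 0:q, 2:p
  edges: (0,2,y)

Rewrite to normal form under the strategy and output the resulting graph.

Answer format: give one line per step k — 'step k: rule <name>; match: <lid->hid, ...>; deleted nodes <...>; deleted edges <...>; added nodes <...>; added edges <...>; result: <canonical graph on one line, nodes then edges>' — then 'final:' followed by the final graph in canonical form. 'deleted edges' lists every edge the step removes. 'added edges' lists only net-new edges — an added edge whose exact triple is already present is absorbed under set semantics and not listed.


step 1: rule r1; match: 0->10, 1->5, 2->2, 3->7; deleted nodes (none); deleted edges (2,7,y); (7,5,x); added nodes 11, 12; added edges (2,11,y); (11,7,y); result: nodes: 2:q, 5:p, 7:p, 8:p, 9:p, 10:q, 11:q, 12:q edges: (2,9,x); (2,10,y); (2,11,y); (8,5,y); (8,7,y); (9,2,x); (9,5,y); (9,7,x); (10,2,y); (11,7,y)
step 2: rule r2; match: 0->2, 1->5, 2->8, 3->12; deleted nodes 12; deleted edges (8,5,y); added nodes 13; added edges (5,13,y); (13,5,x); result: nodes: 2:q, 5:p, 7:p, 8:p, 9:p, 10:q, 11:q, 13:p edges: (2,9,x); (2,10,y); (2,11,y); (5,13,y); (8,7,y); (9,2,x); (9,5,y); (9,7,x); (10,2,y); (11,7,y); (13,5,x)
final:
nodes: 2:q, 5:p, 7:p, 8:p, 9:p, 10:q, 11:q, 13:p
edges: (2,9,x); (2,10,y); (2,11,y); (5,13,y); (8,7,y); (9,2,x); (9,5,y); (9,7,x); (10,2,y); (11,7,y); (13,5,x)


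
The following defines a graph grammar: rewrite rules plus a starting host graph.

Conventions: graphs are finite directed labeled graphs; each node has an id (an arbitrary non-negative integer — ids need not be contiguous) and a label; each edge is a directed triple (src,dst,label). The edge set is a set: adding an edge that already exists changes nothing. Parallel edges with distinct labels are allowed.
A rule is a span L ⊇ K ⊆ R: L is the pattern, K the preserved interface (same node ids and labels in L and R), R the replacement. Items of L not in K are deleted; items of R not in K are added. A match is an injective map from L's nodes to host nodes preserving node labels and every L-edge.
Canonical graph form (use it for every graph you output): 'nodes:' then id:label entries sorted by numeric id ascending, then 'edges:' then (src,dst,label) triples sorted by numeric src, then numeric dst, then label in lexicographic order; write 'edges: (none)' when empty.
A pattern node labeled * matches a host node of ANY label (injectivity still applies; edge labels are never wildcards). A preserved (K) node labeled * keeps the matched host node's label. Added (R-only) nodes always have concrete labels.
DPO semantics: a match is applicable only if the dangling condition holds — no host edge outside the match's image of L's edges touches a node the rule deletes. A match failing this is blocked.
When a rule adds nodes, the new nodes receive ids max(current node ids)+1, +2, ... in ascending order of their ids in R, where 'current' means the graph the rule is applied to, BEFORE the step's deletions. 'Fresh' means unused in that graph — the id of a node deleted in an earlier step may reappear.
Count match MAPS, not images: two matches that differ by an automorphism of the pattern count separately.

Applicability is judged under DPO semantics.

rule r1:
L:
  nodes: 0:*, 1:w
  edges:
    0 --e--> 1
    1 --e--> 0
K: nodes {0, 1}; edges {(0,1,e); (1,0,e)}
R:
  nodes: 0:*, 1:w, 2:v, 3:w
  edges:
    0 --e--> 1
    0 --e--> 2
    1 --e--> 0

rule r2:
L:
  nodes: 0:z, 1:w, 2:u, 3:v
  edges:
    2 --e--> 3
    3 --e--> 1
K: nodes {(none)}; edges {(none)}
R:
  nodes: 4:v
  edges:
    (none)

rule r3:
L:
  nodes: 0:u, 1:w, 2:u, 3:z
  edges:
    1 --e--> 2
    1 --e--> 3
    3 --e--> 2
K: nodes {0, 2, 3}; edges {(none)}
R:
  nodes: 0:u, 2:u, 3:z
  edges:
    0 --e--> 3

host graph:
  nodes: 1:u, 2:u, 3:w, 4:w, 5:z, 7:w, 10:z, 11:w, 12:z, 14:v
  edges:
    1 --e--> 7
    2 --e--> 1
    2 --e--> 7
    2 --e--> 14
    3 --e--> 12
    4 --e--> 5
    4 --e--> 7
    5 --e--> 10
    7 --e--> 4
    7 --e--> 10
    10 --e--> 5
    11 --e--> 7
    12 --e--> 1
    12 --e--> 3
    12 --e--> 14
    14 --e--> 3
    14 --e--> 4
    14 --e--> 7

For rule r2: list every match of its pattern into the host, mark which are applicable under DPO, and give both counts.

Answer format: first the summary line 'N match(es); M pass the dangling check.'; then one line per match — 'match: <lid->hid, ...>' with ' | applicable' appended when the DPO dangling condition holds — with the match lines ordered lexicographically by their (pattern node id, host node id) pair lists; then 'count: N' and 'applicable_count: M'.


9 match(es); 0 pass the dangling check.
match: 0->5, 1->3, 2->2, 3->14
match: 0->5, 1->4, 2->2, 3->14
match: 0->5, 1->7, 2->2, 3->14
match: 0->10, 1->3, 2->2, 3->14
match: 0->10, 1->4, 2->2, 3->14
match: 0->10, 1->7, 2->2, 3->14
match: 0->12, 1->3, 2->2, 3->14
match: 0->12, 1->4, 2->2, 3->14
match: 0->12, 1->7, 2->2, 3->14
count: 9
applicable_count: 0


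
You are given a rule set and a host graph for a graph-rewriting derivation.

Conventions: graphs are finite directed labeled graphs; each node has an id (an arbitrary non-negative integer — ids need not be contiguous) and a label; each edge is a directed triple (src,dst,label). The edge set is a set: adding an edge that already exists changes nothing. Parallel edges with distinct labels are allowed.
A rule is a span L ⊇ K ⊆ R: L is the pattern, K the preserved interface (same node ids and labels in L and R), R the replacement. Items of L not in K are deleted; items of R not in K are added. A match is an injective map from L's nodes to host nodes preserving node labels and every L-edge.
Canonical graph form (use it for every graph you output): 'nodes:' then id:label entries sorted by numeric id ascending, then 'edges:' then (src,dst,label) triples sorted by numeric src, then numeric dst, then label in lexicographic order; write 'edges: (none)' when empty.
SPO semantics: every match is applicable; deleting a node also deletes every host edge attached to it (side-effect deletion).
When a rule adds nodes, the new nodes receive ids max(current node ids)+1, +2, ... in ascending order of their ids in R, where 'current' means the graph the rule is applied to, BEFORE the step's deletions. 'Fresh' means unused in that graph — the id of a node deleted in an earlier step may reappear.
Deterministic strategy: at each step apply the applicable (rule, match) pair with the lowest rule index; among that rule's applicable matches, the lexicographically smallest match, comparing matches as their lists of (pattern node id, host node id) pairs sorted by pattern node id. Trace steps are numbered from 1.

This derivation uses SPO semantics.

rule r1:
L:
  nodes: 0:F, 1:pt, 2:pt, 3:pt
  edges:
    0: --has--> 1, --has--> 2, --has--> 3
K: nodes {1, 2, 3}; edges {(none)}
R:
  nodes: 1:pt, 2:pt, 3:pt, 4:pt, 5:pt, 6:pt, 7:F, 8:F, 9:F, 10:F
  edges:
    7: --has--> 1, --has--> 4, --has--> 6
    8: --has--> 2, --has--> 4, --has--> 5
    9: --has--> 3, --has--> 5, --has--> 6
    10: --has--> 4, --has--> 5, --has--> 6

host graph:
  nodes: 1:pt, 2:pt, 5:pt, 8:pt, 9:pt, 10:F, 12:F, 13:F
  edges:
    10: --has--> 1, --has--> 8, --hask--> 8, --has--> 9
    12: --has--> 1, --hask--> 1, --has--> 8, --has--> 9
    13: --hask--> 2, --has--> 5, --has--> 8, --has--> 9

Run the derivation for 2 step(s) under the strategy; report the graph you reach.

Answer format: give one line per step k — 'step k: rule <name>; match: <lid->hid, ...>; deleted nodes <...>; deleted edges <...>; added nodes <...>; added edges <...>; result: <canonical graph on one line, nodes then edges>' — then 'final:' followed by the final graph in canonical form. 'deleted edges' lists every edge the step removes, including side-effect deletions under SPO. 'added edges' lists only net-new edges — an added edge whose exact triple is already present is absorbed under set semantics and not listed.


step 1: rule r1; match: 0->10, 1->1, 2->8, 3->9; deleted nodes 10; deleted edges (10,1,has); (10,8,has); (10,8,hask); (10,9,has); added nodes 14, 15, 16, 17, 18, 19, 20; added edges (17,1,has); (17,14,has); (17,16,has); (18,8,has); (18,14,has); (18,15,has); (19,9,has); (19,15,has); (19,16,has); (20,14,has); (20,15,has); (20,16,has); result: nodes: 1:pt, 2:pt, 5:pt, 8:pt, 9:pt, 12:F, 13:F, 14:pt, 15:pt, 16:pt, 17:F, 18:F, 19:F, 20:F edges: (12,1,has); (12,1,hask); (12,8,has); (12,9,has); (13,2,hask); (13,5,has); (13,8,has); (13,9,has); (17,1,has); (17,14,has); (17,16,has); (18,8,has); (18,14,has); (18,15,has); (19,9,has); (19,15,has); (19,16,has); (20,14,has); (20,15,has); (20,16,has)
step 2: rule r1; match: 0->12, 1->1, 2->8, 3->9; deleted nodes 12; deleted edges (12,1,has); (12,1,hask); (12,8,has); (12,9,has); added nodes 21, 22, 23, 24, 25, 26, 27; added edges (24,1,has); (24,21,has); (24,23,has); (25,8,has); (25,21,has); (25,22,has); (26,9,has); (26,22,has); (26,23,has); (27,21,has); (27,22,has); (27,23,has); result: nodes: 1:pt, 2:pt, 5:pt, 8:pt, 9:pt, 13:F, 14:pt, 15:pt, 16:pt, 17:F, 18:F, 19:F, 20:F, 21:pt, 22:pt, 23:pt, 24:F, 25:F, 26:F, 27:F edges: (13,2,hask); (13,5,has); (13,8,has); (13,9,has); (17,1,has); (17,14,has); (17,16,has); (18,8,has); (18,14,has); (18,15,has); (19,9,has); (19,15,has); (19,16,has); (20,14,has); (20,15,has); (20,16,has); (24,1,has); (24,21,has); (24,23,has); (25,8,has); (25,21,has); (25,22,has); (26,9,has); (26,22,has); (26,23,has); (27,21,has); (27,22,has); (27,23,has)
final:
nodes: 1:pt, 2:pt, 5:pt, 8:pt, 9:pt, 13:F, 14:pt, 15:pt, 16:pt, 17:F, 18:F, 19:F, 20:F, 21:pt, 22:pt, 23:pt, 24:F, 25:F, 26:F, 27:F
edges: (13,2,hask); (13,5,has); (13,8,has); (13,9,has); (17,1,has); (17,14,has); (17,16,has); (18,8,has); (18,14,has); (18,15,has); (19,9,has); (19,15,has); (19,16,has); (20,14,has); (20,15,has); (20,16,has); (24,1,has); (24,21,has); (24,23,has); (25,8,has); (25,21,has); (25,22,has); (26,9,has); (26,22,has); (26,23,has); (27,21,has); (27,22,has); (27,23,has)


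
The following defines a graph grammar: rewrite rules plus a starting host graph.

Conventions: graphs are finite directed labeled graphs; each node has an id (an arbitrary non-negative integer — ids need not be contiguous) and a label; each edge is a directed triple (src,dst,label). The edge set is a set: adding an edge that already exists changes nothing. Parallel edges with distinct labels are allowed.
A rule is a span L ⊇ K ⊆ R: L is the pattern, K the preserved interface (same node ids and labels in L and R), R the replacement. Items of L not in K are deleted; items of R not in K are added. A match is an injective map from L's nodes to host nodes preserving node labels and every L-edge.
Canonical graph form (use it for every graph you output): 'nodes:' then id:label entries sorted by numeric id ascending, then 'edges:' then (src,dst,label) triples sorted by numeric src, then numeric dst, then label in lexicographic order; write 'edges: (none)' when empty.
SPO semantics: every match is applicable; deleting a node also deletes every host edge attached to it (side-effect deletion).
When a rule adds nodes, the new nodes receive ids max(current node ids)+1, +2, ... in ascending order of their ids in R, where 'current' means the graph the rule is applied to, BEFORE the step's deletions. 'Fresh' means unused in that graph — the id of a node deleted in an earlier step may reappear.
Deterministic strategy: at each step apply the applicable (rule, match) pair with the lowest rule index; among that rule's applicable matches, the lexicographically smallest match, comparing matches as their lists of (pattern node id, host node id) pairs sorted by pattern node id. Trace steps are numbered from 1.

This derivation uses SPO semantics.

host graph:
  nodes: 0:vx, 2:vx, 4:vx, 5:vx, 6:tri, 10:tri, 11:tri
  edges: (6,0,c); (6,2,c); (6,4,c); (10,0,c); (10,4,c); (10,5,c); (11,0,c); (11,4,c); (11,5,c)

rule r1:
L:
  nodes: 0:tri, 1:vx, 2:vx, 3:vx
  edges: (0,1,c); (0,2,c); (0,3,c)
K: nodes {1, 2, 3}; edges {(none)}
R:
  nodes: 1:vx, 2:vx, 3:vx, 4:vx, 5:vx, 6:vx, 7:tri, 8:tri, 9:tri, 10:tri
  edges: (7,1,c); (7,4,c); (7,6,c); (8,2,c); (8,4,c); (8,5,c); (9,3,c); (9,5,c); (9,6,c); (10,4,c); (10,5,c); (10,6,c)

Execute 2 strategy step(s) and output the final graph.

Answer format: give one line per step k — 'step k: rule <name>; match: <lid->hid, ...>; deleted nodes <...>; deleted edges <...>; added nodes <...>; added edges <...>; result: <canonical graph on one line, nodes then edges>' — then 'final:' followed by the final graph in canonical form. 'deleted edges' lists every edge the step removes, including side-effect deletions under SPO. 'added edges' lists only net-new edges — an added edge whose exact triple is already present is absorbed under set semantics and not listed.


step 1: rule r1; match: 0->6, 1->0, 2->2, 3->4; deleted nodes 6; deleted edges (6,0,c); (6,2,c); (6,4,c); added nodes 12, 13, 14, 15, 16, 17, 18; added edges (15,0,c); (15,12,c); (15,14,c); (16,2,c); (16,12,c); (16,13,c); (17,4,c); (17,13,c); (17,14,c); (18,12,c); (18,13,c); (18,14,c); result: nodes: 0:vx, 2:vx, 4:vx, 5:vx, 10:tri, 11:tri, 12:vx, 13:vx, 14:vx, 15:tri, 16:tri, 17:tri, 18:tri edges: (10,0,c); (10,4,c); (10,5,c); (11,0,c); (11,4,c); (11,5,c); (15,0,c); (15,12,c); (15,14,c); (16,2,c); (16,12,c); (16,13,c); (17,4,c); (17,13,c); (17,14,c); (18,12,c); (18,13,c); (18,14,c)
step 2: rule r1; match: 0->10, 1->0, 2->4, 3->5; deleted nodes 10; deleted edges (10,0,c); (10,4,c); (10,5,c); added nodes 19, 20, 21, 22, 23, 24, 25; added edges (22,0,c); (22,19,c); (22,21,c); (23,4,c); (23,19,c); (23,20,c); (24,5,c); (24,20,c); (24,21,c); (25,19,c); (25,20,c); (25,21,c); result: nodes: 0:vx, 2:vx, 4:vx, 5:vx, 11:tri, 12:vx, 13:vx, 14:vx, 15:tri, 16:tri, 17:tri, 18:tri, 19:vx, 20:vx, 21:vx, 22:tri, 23:tri, 24:tri, 25:tri edges: (11,0,c); (11,4,c); (11,5,c); (15,0,c); (15,12,c); (15,14,c); (16,2,c); (16,12,c); (16,13,c); (17,4,c); (17,13,c); (17,14,c); (18,12,c); (18,13,c); (18,14,c); (22,0,c); (22,19,c); (22,21,c); (23,4,c); (23,19,c); (23,20,c); (24,5,c); (24,20,c); (24,21,c); (25,19,c); (25,20,c); (25,21,c)
final:
nodes: 0:vx, 2:vx, 4:vx, 5:vx, 11:tri, 12:vx, 13:vx, 14:vx, 15:tri, 16:tri, 17:tri, 18:tri, 19:vx, 20:vx, 21:vx, 22:tri, 23:tri, 24:tri, 25:tri
edges: (11,0,c); (11,4,c); (11,5,c); (15,0,c); (15,12,c); (15,14,c); (16,2,c); (16,12,c); (16,13,c); (17,4,c); (17,13,c); (17,14,c); (18,12,c); (18,13,c); (18,14,c); (22,0,c); (22,19,c); (22,21,c); (23,4,c); (23,19,c); (23,20,c); (24,5,c); (24,20,c); (24,21,c); (25,19,c); (25,20,c); (25,21,c)


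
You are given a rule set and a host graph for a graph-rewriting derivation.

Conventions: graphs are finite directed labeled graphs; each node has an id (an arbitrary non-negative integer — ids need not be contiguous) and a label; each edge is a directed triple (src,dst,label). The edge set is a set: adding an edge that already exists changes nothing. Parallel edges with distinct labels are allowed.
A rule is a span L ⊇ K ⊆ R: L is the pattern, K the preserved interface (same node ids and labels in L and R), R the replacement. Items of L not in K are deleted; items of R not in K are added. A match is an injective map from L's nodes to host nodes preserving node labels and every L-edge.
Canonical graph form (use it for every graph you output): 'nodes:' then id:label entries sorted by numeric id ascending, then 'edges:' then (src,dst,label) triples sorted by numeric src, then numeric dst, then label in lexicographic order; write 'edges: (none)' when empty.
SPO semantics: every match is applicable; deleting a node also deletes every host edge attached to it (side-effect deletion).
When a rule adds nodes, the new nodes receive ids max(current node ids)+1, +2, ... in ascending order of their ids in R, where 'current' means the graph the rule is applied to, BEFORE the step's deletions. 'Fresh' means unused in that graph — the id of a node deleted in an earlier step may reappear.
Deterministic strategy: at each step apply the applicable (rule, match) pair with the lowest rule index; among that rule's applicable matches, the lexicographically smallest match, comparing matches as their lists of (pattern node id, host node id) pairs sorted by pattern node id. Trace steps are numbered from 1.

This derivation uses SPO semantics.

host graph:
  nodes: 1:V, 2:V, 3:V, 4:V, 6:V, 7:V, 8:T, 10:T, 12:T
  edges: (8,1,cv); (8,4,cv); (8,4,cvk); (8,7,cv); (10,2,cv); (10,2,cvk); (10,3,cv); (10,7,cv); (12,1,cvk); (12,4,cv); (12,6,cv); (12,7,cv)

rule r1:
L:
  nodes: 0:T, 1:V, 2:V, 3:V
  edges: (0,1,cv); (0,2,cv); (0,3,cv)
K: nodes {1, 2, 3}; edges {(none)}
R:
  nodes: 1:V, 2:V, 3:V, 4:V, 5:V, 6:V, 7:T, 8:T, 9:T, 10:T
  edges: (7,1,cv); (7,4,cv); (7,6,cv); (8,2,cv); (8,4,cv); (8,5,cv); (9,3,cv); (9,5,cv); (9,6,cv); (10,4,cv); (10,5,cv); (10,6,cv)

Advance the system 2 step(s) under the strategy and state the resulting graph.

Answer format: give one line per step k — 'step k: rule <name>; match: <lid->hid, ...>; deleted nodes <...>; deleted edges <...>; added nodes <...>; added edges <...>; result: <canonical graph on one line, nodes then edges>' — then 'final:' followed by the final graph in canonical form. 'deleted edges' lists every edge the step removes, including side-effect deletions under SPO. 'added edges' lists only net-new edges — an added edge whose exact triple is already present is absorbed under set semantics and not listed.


step 1: rule r1; match: 0->8, 1->1, 2->4, 3->7; deleted nodes 8; deleted edges (8,1,cv); (8,4,cv); (8,4,cvk); (8,7,cv); added nodes 13, 14, 15, 16, 17, 18, 19; added edges (16,1,cv); (16,13,cv); (16,15,cv); (17,4,cv); (17,13,cv); (17,14,cv); (18,7,cv); (18,14,cv); (18,15,cv); (19,13,cv); (19,14,cv); (19,15,cv); result: nodes: 1:V, 2:V, 3:V, 4:V, 6:V, 7:V, 10:T, 12:T, 13:V, 14:V, 15:V, 16:T, 17:T, 18:T, 19:T edges: (10,2,cv); (10,2,cvk); (10,3,cv); (10,7,cv); (12,1,cvk); (12,4,cv); (12,6,cv); (12,7,cv); (16,1,cv); (16,13,cv); (16,15,cv); (17,4,cv); (17,13,cv); (17,14,cv); (18,7,cv); (18,14,cv); (18,15,cv); (19,13,cv); (19,14,cv); (19,15,cv)
step 2: rule r1; match: 0->10, 1->2, 2->3, 3->7; deleted nodes 10; deleted edges (10,2,cv); (10,2,cvk); (10,3,cv); (10,7,cv); added nodes 20, 21, 22, 23, 24, 25, 26; added edges (23,2,cv); (23,20,cv); (23,22,cv); (24,3,cv); (24,20,cv); (24,21,cv); (25,7,cv); (25,21,cv); (25,22,cv); (26,20,cv); (26,21,cv); (26,22,cv); result: nodes: 1:V, 2:V, 3:V, 4:V, 6:V, 7:V, 12:T, 13:V, 14:V, 15:V, 16:T, 17:T, 18:T, 19:T, 20:V, 21:V, 22:V, 23:T, 24:T, 25:T, 26:T edges: (12,1,cvk); (12,4,cv); (12,6,cv); (12,7,cv); (16,1,cv); (16,13,cv); (16,15,cv); (17,4,cv); (17,13,cv); (17,14,cv); (18,7,cv); (18,14,cv); (18,15,cv); (19,13,cv); (19,14,cv); (19,15,cv); (23,2,cv); (23,20,cv); (23,22,cv); (24,3,cv); (24,20,cv); (24,21,cv); (25,7,cv); (25,21,cv); (25,22,cv); (26,20,cv); (26,21,cv); (26,22,cv)
final:
nodes: 1:V, 2:V, 3:V, 4:V, 6:V, 7:V, 12:T, 13:V, 14:V, 15:V, 16:T, 17:T, 18:T, 19:T, 20:V, 21:V, 22:V, 23:T, 24:T, 25:T, 26:T
edges: (12,1,cvk); (12,4,cv); (12,6,cv); (12,7,cv); (16,1,cv); (16,13,cv); (16,15,cv); (17,4,cv); (17,13,cv); (17,14,cv); (18,7,cv); (18,14,cv); (18,15,cv); (19,13,cv); (19,14,cv); (19,15,cv); (23,2,cv); (23,20,cv); (23,22,cv); (24,3,cv); (24,20,cv); (24,21,cv); (25,7,cv); (25,21,cv); (25,22,cv); (26,20,cv); (26,21,cv); (26,22,cv)


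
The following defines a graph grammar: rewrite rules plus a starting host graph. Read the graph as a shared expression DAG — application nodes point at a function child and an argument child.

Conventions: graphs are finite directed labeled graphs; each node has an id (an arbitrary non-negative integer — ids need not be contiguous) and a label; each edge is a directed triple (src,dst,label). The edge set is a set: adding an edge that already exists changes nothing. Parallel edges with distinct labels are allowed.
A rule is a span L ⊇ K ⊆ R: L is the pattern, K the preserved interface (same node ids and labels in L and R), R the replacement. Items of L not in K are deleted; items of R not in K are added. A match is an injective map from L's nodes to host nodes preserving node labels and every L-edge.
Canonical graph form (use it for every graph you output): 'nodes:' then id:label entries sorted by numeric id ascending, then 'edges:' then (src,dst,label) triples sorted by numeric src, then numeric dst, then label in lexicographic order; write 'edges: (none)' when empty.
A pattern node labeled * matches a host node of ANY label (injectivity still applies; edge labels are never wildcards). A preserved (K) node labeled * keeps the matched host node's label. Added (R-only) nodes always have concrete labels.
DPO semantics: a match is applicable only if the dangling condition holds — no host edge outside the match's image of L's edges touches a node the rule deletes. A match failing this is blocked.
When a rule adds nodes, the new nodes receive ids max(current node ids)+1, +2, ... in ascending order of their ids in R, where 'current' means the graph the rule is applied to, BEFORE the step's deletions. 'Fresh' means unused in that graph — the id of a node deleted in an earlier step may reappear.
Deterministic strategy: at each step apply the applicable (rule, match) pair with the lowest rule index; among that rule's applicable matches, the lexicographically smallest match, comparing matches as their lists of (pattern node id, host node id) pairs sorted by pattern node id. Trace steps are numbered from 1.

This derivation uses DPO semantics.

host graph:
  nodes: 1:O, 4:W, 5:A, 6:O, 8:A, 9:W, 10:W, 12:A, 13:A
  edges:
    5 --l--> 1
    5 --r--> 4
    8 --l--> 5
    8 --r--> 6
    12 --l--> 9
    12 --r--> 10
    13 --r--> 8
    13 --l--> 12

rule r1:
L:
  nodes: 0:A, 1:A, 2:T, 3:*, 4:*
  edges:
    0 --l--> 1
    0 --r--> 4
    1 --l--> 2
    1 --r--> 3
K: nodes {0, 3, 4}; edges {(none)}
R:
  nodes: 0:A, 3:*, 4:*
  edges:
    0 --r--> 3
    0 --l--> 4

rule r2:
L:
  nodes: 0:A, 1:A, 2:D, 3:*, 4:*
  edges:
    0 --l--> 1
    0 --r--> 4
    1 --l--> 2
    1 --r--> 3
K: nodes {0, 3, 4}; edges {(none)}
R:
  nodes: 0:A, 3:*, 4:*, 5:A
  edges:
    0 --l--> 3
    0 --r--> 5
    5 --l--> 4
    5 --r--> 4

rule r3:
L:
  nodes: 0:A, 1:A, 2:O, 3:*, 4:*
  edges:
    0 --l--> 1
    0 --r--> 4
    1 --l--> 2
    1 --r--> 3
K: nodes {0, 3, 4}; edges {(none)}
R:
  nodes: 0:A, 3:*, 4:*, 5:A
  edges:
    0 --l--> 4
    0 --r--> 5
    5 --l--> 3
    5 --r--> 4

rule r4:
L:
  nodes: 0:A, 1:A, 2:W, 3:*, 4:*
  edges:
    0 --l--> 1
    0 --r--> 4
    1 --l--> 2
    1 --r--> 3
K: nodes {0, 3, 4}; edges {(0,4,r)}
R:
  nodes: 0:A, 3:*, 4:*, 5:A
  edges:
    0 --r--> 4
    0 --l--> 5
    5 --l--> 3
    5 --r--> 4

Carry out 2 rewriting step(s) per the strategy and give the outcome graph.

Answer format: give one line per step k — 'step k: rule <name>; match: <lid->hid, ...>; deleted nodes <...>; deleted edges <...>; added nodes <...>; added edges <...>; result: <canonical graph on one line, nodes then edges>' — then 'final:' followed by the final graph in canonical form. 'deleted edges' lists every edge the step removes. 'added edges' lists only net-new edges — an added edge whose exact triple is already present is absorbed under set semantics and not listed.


step 1: rule r3; match: 0->8, 1->5, 2->1, 3->4, 4->6; deleted nodes 1, 5; deleted edges (5,1,l); (5,4,r); (8,5,l); (8,6,r); added nodes 14; added edges (8,6,l); (8,14,r); (14,4,l); (14,6,r); result: nodes: 4:W, 6:O, 8:A, 9:W, 10:W, 12:A, 13:A, 14:A edges: (8,6,l); (8,14,r); (12,9,l); (12,10,r); (13,8,r); (13,12,l); (14,4,l); (14,6,r)
step 2: rule r4; match: 0->13, 1->12, 2->9, 3->10, 4->8; deleted nodes 9, 12; deleted edges (12,9,l); (12,10,r); (13,12,l); added nodes 15; added edges (13,15,l); (15,8,r); (15,10,l); result: nodes: 4:W, 6:O, 8:A, 10:W, 13:A, 14:A, 15:A edges: (8,6,l); (8,14,r); (13,8,r); (13,15,l); (14,4,l); (14,6,r); (15,8,r); (15,10,l)
final:
nodes: 4:W, 6:O, 8:A, 10:W, 13:A, 14:A, 15:A
edges: (8,6,l); (8,14,r); (13,8,r); (13,15,l); (14,4,l); (14,6,r); (15,8,r); (15,10,l)


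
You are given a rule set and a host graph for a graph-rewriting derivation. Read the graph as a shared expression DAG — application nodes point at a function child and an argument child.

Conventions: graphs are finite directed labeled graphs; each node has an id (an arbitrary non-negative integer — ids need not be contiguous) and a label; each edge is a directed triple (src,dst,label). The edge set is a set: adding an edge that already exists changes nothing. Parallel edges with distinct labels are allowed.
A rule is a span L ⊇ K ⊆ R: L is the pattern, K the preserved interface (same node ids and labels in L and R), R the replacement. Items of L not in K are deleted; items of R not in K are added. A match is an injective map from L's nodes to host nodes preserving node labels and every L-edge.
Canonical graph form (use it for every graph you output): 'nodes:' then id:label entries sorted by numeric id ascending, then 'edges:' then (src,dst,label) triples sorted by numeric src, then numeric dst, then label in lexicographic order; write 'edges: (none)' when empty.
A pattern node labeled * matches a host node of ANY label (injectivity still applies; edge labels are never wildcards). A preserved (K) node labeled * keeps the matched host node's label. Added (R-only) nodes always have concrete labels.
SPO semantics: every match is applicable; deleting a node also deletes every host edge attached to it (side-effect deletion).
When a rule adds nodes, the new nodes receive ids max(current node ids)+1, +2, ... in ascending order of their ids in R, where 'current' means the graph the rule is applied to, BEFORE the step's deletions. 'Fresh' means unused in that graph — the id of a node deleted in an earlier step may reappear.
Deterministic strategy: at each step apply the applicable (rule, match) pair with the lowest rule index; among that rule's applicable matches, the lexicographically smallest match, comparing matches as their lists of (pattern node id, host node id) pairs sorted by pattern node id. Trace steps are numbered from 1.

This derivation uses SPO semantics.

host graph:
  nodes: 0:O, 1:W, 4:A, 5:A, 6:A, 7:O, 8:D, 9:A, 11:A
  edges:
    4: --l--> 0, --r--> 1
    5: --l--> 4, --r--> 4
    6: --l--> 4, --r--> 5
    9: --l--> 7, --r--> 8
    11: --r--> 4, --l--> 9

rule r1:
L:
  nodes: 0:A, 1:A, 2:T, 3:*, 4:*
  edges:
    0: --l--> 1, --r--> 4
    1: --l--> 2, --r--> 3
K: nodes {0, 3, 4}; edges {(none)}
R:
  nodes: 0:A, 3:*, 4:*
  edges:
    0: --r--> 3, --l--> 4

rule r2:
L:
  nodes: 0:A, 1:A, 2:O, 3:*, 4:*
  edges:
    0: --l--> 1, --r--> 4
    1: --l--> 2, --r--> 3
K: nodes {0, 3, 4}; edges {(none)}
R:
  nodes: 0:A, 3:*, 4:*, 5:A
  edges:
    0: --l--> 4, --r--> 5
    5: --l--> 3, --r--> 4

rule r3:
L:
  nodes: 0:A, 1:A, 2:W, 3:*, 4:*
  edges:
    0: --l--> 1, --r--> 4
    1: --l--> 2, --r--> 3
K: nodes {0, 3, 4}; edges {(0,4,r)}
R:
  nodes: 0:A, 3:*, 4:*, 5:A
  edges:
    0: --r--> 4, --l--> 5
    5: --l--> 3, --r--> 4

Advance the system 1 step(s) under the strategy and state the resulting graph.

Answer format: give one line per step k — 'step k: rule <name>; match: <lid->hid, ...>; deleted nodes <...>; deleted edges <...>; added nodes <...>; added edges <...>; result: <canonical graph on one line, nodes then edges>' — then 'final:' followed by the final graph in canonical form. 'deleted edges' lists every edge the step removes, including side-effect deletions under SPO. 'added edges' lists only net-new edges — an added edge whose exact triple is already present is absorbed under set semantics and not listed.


step 1: rule r2; match: 0->6, 1->4, 2->0, 3->1, 4->5; deleted nodes 0, 4; deleted edges (4,0,l); (4,1,r); (5,4,l); (5,4,r); (6,4,l); (6,5,r); (11,4,r); added nodes 12; added edges (6,5,l); (6,12,r); (12,1,l); (12,5,r); result: nodes: 1:W, 5:A, 6:A, 7:O, 8:D, 9:A, 11:A, 12:A edges: (6,5,l); (6,12,r); (9,7,l); (9,8,r); (11,9,l); (12,1,l); (12,5,r)
final:
nodes: 1:W, 5:A, 6:A, 7:O, 8:D, 9:A, 11:A, 12:A
edges: (6,5,l); (6,12,r); (9,7,l); (9,8,r); (11,9,l); (12,1,l); (12,5,r)


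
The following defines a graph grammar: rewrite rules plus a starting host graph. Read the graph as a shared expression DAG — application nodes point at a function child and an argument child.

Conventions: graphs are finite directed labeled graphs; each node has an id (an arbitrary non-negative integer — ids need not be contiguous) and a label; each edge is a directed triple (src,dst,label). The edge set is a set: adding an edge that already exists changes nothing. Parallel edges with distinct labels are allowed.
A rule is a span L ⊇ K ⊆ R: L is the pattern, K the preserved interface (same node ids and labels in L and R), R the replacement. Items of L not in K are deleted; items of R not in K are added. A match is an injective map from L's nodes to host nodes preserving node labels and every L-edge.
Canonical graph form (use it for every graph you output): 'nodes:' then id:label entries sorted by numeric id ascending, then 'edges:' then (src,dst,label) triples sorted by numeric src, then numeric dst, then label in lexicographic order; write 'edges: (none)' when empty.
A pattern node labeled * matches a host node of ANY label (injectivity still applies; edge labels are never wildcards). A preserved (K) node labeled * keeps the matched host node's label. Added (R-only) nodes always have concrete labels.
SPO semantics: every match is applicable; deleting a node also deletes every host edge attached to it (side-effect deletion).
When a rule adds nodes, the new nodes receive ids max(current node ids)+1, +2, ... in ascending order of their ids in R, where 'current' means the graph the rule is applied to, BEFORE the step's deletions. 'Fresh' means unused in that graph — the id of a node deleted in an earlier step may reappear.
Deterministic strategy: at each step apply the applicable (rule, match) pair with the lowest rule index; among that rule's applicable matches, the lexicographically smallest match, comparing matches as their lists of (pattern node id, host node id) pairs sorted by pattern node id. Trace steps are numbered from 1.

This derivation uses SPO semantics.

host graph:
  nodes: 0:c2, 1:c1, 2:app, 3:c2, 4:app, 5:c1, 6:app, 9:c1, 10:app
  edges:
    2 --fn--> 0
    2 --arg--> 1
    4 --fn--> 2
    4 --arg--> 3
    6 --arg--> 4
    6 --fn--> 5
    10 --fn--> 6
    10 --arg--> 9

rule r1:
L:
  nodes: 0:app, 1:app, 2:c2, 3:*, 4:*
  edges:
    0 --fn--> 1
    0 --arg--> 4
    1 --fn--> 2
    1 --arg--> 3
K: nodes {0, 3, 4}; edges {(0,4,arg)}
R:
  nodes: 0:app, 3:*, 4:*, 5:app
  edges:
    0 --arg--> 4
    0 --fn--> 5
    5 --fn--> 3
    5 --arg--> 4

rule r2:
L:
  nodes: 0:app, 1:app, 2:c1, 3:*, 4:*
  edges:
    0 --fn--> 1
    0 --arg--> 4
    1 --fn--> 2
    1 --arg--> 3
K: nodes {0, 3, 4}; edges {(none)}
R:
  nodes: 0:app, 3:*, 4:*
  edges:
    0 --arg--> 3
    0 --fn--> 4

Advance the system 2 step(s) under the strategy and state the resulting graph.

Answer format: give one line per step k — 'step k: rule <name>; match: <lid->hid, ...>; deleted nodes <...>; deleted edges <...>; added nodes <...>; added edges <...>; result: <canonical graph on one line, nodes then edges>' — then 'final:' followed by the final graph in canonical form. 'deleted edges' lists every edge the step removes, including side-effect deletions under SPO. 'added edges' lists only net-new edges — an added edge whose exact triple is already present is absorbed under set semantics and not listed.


step 1: rule r1; match: 0->4, 1->2, 2->0, 3->1, 4->3; deleted nodes 0, 2; deleted edges (2,0,fn); (2,1,arg); (4,2,fn); added nodes 11; added edges (4,11,fn); (11,1,fn); (11,3,arg); result: nodes: 1:c1, 3:c2, 4:app, 5:c1, 6:app, 9:c1, 10:app, 11:app edges: (4,3,arg); (4,11,fn); (6,4,arg); (6,5,fn); (10,6,fn); (10,9,arg); (11,1,fn); (11,3,arg)
step 2: rule r2; match: 0->10, 1->6, 2->5, 3->4, 4->9; deleted nodes 5, 6; deleted edges (6,4,arg); (6,5,fn); (10,6,fn); (10,9,arg); added nodes (none); added edges (10,4,arg); (10,9,fn); result: nodes: 1:c1, 3:c2, 4:app, 9:c1, 10:app, 11:app edges: (4,3,arg); (4,11,fn); (10,4,arg); (10,9,fn); (11,1,fn); (11,3,arg)
final:
nodes: 1:c1, 3:c2, 4:app, 9:c1, 10:app, 11:app
edges: (4,3,arg); (4,11,fn); (10,4,arg); (10,9,fn); (11,1,fn); (11,3,arg)


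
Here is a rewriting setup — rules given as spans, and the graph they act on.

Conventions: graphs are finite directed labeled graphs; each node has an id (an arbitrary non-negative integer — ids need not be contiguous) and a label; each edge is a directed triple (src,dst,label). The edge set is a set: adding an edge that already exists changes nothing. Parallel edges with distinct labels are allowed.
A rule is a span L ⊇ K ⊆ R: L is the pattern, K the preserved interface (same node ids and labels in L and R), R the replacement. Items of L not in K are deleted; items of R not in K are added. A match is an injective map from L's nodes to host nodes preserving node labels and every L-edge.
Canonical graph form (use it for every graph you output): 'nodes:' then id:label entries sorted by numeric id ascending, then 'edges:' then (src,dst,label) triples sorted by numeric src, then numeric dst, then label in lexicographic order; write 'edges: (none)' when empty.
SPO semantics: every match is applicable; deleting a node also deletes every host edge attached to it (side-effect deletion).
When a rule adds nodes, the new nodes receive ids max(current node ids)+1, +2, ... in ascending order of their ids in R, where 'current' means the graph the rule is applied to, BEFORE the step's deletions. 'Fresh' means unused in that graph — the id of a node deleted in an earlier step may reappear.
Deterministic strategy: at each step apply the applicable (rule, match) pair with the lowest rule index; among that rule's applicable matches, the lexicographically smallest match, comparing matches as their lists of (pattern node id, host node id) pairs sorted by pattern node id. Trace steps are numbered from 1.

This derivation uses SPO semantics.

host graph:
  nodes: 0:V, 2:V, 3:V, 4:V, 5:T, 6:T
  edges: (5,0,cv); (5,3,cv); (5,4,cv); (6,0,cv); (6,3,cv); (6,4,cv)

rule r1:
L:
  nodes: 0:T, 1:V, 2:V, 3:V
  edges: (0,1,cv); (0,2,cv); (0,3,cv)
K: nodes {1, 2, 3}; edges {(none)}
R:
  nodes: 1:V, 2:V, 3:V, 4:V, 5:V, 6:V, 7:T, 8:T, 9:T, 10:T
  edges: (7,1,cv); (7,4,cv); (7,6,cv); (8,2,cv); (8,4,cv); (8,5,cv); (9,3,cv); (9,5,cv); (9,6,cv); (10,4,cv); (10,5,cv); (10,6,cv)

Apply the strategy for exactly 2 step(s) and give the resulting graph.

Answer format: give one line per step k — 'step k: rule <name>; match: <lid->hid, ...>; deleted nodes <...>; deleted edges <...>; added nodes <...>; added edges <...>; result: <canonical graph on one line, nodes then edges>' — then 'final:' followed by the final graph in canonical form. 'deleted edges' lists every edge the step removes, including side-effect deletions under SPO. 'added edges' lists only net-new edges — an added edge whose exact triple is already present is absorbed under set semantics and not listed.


step 1: rule r1; match: 0->5, 1->0, 2->3, 3->4; deleted nodes 5; deleted edges (5,0,cv); (5,3,cv); (5,4,cv); added nodes 7, 8, 9, 10, 11, 12, 13; added edges (10,0,cv); (10,7,cv); (10,9,cv); (11,3,cv); (11,7,cv); (11,8,cv); (12,4,cv); (12,8,cv); (12,9,cv); (13,7,cv); (13,8,cv); (13,9,cv); result: nodes: 0:V, 2:V, 3:V, 4:V, 6:T, 7:V, 8:V, 9:V, 10:T, 11:T, 12:T, 13:T edges: (6,0,cv); (6,3,cv); (6,4,cv); (10,0,cv); (10,7,cv); (10,9,cv); (11,3,cv); (11,7,cv); (11,8,cv); (12,4,cv); (12,8,cv); (12,9,cv); (13,7,cv); (13,8,cv); (13,9,cv)
step 2: rule r1; match: 0->6, 1->0, 2->3, 3->4; deleted nodes 6; deleted edges (6,0,cv); (6,3,cv); (6,4,cv); added nodes 14, 15, 16, 17, 18, 19, 20; added edges (17,0,cv); (17,14,cv); (17,16,cv); (18,3,cv); (18,14,cv); (18,15,cv); (19,4,cv); (19,15,cv); (19,16,cv); (20,14,cv); (20,15,cv); (20,16,cv); result: nodes: 0:V, 2:V, 3:V, 4:V, 7:V, 8:V, 9:V, 10:T, 11:T, 12:T, 13:T, 14:V, 15:V, 16:V, 17:T, 18:T, 19:T, 20:T edges: (10,0,cv); (10,7,cv); (10,9,cv); (11,3,cv); (11,7,cv); (11,8,cv); (12,4,cv); (12,8,cv); (12,9,cv); (13,7,cv); (13,8,cv); (13,9,cv); (17,0,cv); (17,14,cv); (17,16,cv); (18,3,cv); (18,14,cv); (18,15,cv); (19,4,cv); (19,15,cv); (19,16,cv); (20,14,cv); (20,15,cv); (20,16,cv)
final:
nodes: 0:V, 2:V, 3:V, 4:V, 7:V, 8:V, 9:V, 10:T, 11:T, 12:T, 13:T, 14:V, 15:V, 16:V, 17:T, 18:T, 19:T, 20:T
edges: (10,0,cv); (10,7,cv); (10,9,cv); (11,3,cv); (11,7,cv); (11,8,cv); (12,4,cv); (12,8,cv); (12,9,cv); (13,7,cv); (13,8,cv); (13,9,cv); (17,0,cv); (17,14,cv); (17,16,cv); (18,3,cv); (18,14,cv); (18,15,cv); (19,4,cv); (19,15,cv); (19,16,cv); (20,14,cv); (20,15,cv); (20,16,cv)


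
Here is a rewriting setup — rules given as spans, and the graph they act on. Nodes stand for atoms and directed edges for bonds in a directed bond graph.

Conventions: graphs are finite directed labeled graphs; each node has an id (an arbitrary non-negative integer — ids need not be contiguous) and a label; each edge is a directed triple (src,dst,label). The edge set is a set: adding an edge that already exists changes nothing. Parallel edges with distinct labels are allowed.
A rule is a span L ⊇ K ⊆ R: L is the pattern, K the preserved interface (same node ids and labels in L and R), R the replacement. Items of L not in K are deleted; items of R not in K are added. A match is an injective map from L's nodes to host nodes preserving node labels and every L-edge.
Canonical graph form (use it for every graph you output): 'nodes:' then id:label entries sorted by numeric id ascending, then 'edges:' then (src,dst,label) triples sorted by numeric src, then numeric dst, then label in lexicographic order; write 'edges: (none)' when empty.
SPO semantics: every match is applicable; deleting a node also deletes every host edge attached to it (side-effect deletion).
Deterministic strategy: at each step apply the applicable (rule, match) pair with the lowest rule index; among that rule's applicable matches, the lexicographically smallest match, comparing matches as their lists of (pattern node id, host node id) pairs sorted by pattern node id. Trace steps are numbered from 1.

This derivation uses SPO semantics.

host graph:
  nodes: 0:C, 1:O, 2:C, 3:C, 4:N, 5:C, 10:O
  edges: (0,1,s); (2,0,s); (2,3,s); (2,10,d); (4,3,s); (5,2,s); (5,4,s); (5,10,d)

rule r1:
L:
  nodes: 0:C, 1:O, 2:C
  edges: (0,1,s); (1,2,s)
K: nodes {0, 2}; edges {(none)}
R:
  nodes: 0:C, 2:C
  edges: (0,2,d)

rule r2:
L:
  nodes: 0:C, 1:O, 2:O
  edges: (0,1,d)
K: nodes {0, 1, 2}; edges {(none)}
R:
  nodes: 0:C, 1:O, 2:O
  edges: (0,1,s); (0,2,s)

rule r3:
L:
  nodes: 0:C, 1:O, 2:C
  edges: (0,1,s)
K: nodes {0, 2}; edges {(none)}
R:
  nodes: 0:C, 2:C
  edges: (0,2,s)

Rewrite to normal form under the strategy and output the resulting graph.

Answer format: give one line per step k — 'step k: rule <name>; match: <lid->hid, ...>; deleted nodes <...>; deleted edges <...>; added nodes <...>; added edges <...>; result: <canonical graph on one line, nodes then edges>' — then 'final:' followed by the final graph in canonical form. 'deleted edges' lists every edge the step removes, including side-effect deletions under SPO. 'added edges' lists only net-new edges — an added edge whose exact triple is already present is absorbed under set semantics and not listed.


step 1: rule r2; match: 0->2, 1->10, 2->1; deleted nodes (none); deleted edges (2,10,d); added nodes (none); added edges (2,1,s); (2,10,s); result: nodes: 0:C, 1:O, 2:C, 3:C, 4:N, 5:C, 10:O edges: (0,1,s); (2,0,s); (2,1,s); (2,3,s); (2,10,s); (4,3,s); (5,2,s); (5,4,s); (5,10,d)
step 2: rule r2; match: 0->5, 1->10, 2->1; deleted nodes (none); deleted edges (5,10,d); added nodes (none); added edges (5,1,s); (5,10,s); result: nodes: 0:C, 1:O, 2:C, 3:C, 4:N, 5:C, 10:O edges: (0,1,s); (2,0,s); (2,1,s); (2,3,s); (2,10,s); (4,3,s); (5,1,s); (5,2,s); (5,4,s); (5,10,s)
step 3: rule r3; match: 0->0, 1->1, 2->2; deleted nodes 1; deleted edges (0,1,s); (2,1,s); (5,1,s); added nodes (none); added edges (0,2,s); result: nodes: 0:C, 2:C, 3:C, 4:N, 5:C, 10:O edges: (0,2,s); (2,0,s); (2,3,s); (2,10,s); (4,3,s); (5,2,s); (5,4,s); (5,10,s)
step 4: rule r3; match: 0->2, 1->10, 2->0; deleted nodes 10; deleted edges (2,10,s); (5,10,s); added nodes (none); added edges (none); result: nodes: 0:C, 2:C, 3:C, 4:N, 5:C edges: (0,2,s); (2,0,s); (2,3,s); (4,3,s); (5,2,s); (5,4,s)
final:
nodes: 0:C, 2:C, 3:C, 4:N, 5:C
edges: (0,2,s); (2,0,s); (2,3,s); (4,3,s); (5,2,s); (5,4,s)
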